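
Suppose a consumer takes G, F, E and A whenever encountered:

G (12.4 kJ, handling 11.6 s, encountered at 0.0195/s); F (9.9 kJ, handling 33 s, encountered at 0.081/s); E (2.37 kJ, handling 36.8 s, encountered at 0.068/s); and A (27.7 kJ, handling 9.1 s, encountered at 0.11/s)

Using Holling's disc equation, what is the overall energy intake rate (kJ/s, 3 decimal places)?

0.574 kJ/s

Energy encountered per unit search time: 0.0195×12.4 + 0.081×9.9 + 0.068×2.37 + 0.11×27.7 = 4.252 kJ/s.
Handling time per unit search time: 0.0195×11.6 + 0.081×33 + 0.068×36.8 + 0.11×9.1 = 6.403.
Rate = 4.252/(1 + 6.403) = 0.5744 kJ/s.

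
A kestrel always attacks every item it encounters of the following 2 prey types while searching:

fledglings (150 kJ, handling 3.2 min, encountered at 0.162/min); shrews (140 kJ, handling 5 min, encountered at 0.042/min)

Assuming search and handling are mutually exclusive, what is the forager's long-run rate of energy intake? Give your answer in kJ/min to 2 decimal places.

17.46 kJ/min

R = Σλ_iE_i / (1 + Σλ_ih_i)
Numerator: 0.162×150 + 0.042×140 = 30.18
Denominator: 1 + 0.162×3.2 + 0.042×5 = 1.728
R = 30.18/1.728 = 17.46 kJ/min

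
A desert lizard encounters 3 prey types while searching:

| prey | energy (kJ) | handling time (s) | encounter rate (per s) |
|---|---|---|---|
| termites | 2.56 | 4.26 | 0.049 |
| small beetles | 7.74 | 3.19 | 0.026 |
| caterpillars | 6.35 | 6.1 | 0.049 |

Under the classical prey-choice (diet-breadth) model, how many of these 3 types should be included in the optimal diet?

3

Rank by E/h (kJ/s): small beetles 2.43, caterpillars 1.04, termites 0.601. Include each in turn until the next type's E/h falls below the running intake rate.
Rate on top 1: 0.1858. caterpillars: 1.04 > 0.1858 → include.
Rate on top 2: 0.3708. termites: 0.601 > 0.3708 → include.
Optimal diet: small beetles, caterpillars, termites — 3 of 3 types.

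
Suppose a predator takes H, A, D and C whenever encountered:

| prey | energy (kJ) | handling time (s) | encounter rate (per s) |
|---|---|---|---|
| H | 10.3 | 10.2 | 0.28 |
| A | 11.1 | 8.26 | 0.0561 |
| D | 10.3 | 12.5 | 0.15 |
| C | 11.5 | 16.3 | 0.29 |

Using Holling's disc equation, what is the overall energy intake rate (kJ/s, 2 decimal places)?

Energy encountered per unit search time: 0.28×10.3 + 0.0561×11.1 + 0.15×10.3 + 0.29×11.5 = 8.387 kJ/s.
Handling time per unit search time: 0.28×10.2 + 0.0561×8.26 + 0.15×12.5 + 0.29×16.3 = 9.921.
Rate = 8.387/(1 + 9.921) = 0.7679 kJ/s.

0.77 kJ/s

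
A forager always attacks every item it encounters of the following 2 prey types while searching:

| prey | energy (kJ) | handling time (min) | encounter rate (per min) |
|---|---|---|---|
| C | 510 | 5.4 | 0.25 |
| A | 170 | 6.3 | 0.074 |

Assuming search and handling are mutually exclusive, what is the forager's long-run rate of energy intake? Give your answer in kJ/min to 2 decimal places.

R = Σλ_iE_i / (1 + Σλ_ih_i)
Numerator: 0.25×510 + 0.074×170 = 140.1
Denominator: 1 + 0.25×5.4 + 0.074×6.3 = 2.816
R = 140.1/2.816 = 49.74 kJ/min

49.74 kJ/min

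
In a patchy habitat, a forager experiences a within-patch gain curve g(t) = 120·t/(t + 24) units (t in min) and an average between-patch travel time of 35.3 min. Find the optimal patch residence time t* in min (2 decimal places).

Optimal t* satisfies g'(t*) = g(t*)/(T + t*).
g'(t) = 120·24/(t + 24)². Setting 120·24/(t+24)² = 120t/[(t+24)(35.3+t)] gives 24(35.3+t) = t(t+24), so t² = 24×35.3 = 847.2.
t* = √847.2 = 29.11 min.

29.11 min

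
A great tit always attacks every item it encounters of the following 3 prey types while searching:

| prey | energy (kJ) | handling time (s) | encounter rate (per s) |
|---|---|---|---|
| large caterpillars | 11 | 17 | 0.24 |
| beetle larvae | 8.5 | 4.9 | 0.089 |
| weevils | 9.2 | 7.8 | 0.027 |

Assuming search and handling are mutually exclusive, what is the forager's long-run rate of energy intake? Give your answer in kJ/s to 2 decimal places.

Energy encountered per unit search time: 0.24×11 + 0.089×8.5 + 0.027×9.2 = 3.645 kJ/s.
Handling time per unit search time: 0.24×17 + 0.089×4.9 + 0.027×7.8 = 4.727.
Rate = 3.645/(1 + 4.727) = 0.6365 kJ/s.

0.64 kJ/s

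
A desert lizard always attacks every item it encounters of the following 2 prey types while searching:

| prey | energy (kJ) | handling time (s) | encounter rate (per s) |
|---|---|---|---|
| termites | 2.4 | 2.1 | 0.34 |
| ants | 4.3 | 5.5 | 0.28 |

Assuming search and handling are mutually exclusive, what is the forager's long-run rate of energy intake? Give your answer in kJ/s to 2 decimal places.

R = Σλ_iE_i / (1 + Σλ_ih_i)
Numerator: 0.34×2.4 + 0.28×4.3 = 2.02
Denominator: 1 + 0.34×2.1 + 0.28×5.5 = 3.254
R = 2.02/3.254 = 0.6208 kJ/s

0.62 kJ/s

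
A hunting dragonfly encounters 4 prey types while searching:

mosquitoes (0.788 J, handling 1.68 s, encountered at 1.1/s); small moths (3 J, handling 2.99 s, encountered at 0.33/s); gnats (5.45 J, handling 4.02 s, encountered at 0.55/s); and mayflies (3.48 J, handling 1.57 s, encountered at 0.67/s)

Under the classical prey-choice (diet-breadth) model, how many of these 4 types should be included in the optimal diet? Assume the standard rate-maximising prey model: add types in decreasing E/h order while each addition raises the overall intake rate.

2

Rank by E/h (J/s): mayflies 2.22, gnats 1.36, small moths 1, mosquitoes 0.469. Include each in turn until the next type's E/h falls below the running intake rate.
Rate on top 1: 1.136. gnats: 1.36 > 1.136 → include.
Rate on top 2: 1.25. small moths: 1 < 1.25 → exclude; stop.
Optimal diet: mayflies, gnats — 2 of 4 types.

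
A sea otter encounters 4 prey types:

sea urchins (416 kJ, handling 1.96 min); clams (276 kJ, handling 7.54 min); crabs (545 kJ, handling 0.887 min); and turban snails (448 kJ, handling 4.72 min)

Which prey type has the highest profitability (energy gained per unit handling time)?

Profitability E/h (kJ/min): sea urchins = 416/1.96 = 212, clams = 276/7.54 = 36.6, crabs = 545/0.887 = 614, turban snails = 448/4.72 = 94.9.
Ranked: crabs > sea urchins > turban snails > clams.

crabs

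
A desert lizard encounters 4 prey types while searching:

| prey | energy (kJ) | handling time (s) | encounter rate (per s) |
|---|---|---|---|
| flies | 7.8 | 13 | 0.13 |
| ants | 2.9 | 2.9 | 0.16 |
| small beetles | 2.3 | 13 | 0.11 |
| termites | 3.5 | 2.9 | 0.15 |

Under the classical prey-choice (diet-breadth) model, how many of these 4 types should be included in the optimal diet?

Rank by E/h (kJ/s): termites 1.21, ants 1, flies 0.6, small beetles 0.177. Include each in turn until the next type's E/h falls below the running intake rate.
Rate on top 1: 0.3659. ants: 1 > 0.3659 → include.
Rate on top 2: 0.5208. flies: 0.6 > 0.5208 → include.
Rate on top 3: 0.5581. small beetles: 0.177 < 0.5581 → exclude; stop.
Optimal diet: termites, ants, flies — 3 of 4 types.

3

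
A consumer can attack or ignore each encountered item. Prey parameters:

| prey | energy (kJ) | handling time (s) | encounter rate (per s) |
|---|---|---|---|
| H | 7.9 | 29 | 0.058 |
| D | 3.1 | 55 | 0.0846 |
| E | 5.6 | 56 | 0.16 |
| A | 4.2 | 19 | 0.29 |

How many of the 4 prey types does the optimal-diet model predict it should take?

Rank by E/h (kJ/s): H 0.272, A 0.221, E 0.1, D 0.0564. Include each in turn until the next type's E/h falls below the running intake rate.
Rate on top 1: 0.1708. A: 0.221 > 0.1708 → include.
Rate on top 2: 0.2046. E: 0.1 < 0.2046 → exclude; stop.
Optimal diet: H, A — 2 of 4 types.

2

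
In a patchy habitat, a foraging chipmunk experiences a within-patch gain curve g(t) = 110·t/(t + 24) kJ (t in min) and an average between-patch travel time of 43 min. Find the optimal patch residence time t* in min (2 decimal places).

Maximise g(t)/(T+t): set derivative to zero → g'(t)(T+t) = g(t).
g'(t) = 110·24/(t + 24)². Setting 110·24/(t+24)² = 110t/[(t+24)(43+t)] gives 24(43+t) = t(t+24), so t² = 24×43 = 1032.
t* = √1032 = 32.12 min.

32.12 min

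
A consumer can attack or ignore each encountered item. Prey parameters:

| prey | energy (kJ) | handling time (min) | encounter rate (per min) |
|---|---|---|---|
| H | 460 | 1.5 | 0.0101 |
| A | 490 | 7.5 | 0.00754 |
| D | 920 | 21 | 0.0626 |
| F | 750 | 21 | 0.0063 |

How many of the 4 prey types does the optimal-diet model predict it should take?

Rank by E/h (kJ/min): H 307, A 65.3, D 43.8, F 35.7. Include each in turn until the next type's E/h falls below the running intake rate.
Rate on top 1: 4.577. A: 65.3 > 4.577 → include.
Rate on top 2: 7.783. D: 43.8 > 7.783 → include.
Rate on top 3: 27.63. F: 35.7 > 27.63 → include.
Optimal diet: H, A, D, F — 4 of 4 types.

4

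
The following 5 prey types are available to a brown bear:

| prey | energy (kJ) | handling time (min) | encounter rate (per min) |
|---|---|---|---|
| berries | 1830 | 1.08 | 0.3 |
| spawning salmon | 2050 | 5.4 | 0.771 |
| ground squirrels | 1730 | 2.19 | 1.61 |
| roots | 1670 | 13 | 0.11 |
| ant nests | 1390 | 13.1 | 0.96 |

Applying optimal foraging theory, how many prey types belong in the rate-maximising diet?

Rank by E/h (kJ/min): berries 1.69e+03, ground squirrels 790, spawning salmon 380, roots 128, ant nests 106. Include each in turn until the next type's E/h falls below the running intake rate.
Rate on top 1: 414.7. ground squirrels: 790 > 414.7 → include.
Rate on top 2: 687.5. spawning salmon: 380 < 687.5 → exclude; stop.
Optimal diet: berries, ground squirrels — 2 of 5 types.

2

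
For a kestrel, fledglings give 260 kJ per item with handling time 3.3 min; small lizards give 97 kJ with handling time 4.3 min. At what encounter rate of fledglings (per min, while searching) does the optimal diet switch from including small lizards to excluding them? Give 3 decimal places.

At the threshold, the rate on fledglings alone equals the profitability of small lizards: λ·260/(1 + λ·3.3) = 97/4.3 = 22.56.
Rearranging, λ(260 − 22.56×3.3) = 22.56, so λ = 22.56/185.6 = 0.1216 per min.

0.122 per min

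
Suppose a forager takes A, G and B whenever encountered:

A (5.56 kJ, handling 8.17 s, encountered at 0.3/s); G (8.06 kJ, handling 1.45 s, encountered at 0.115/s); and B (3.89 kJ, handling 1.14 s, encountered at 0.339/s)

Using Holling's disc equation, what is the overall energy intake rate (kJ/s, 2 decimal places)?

R = Σλ_iE_i / (1 + Σλ_ih_i)
Numerator: 0.3×5.56 + 0.115×8.06 + 0.339×3.89 = 3.914
Denominator: 1 + 0.3×8.17 + 0.115×1.45 + 0.339×1.14 = 4.004
R = 3.914/4.004 = 0.9774 kJ/s

0.98 kJ/s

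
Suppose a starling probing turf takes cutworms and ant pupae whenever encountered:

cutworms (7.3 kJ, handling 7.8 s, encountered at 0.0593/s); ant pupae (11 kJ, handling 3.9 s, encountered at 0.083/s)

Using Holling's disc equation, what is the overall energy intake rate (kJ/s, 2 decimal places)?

R = (0.0593×7.3 + 0.083×11) / (1 + 0.0593×7.8 + 0.083×3.9) = 1.346/1.786 = 0.7535 kJ/s.

0.75 kJ/s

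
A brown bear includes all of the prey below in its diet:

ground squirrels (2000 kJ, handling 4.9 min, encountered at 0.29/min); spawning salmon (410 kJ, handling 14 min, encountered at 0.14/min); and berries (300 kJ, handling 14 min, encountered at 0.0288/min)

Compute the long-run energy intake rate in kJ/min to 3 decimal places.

135.036 kJ/min

Energy encountered per unit search time: 0.29×2000 + 0.14×410 + 0.0288×300 = 646 kJ/min.
Handling time per unit search time: 0.29×4.9 + 0.14×14 + 0.0288×14 = 3.784.
Rate = 646/(1 + 3.784) = 135 kJ/min.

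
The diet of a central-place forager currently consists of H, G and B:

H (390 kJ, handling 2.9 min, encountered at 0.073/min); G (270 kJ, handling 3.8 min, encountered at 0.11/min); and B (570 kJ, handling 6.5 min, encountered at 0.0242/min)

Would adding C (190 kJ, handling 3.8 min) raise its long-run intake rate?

Yes

Intake rate on the current diet: R = (0.073×390 + 0.11×270 + 0.0242×570) / (1 + 0.073×2.9 + 0.11×3.8 + 0.0242×6.5) = 71.96/1.787 = 40.27 kJ/min.
C: E/h = 190/3.8 = 50 kJ/min.
Since 50 > R, including C increases the long-run rate.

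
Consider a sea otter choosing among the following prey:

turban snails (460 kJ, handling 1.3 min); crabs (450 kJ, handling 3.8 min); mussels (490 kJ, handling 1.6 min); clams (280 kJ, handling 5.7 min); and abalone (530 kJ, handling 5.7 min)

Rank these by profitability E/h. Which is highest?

In descending order of E/h:
turban snails: 460/1.3 = 354 kJ/min
mussels: 490/1.6 = 306 kJ/min
crabs: 450/3.8 = 118 kJ/min
abalone: 530/5.7 = 93 kJ/min
clams: 280/5.7 = 49.1 kJ/min

turban snails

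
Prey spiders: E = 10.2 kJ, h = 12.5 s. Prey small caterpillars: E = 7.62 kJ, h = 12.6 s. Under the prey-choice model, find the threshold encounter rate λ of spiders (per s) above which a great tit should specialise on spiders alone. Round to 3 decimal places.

0.229 per s

At the threshold, the rate on spiders alone equals the profitability of small caterpillars: λ·10.2/(1 + λ·12.5) = 7.62/12.6 = 0.6048.
Rearranging, λ(10.2 − 0.6048×12.5) = 0.6048, so λ = 0.6048/2.64 = 0.229 per s.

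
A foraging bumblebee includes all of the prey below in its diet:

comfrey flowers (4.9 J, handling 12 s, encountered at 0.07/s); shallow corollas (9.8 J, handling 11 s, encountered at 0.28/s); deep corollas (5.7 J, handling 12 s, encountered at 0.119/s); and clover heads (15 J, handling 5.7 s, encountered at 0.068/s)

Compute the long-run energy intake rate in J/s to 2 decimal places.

R = (0.07×4.9 + 0.28×9.8 + 0.119×5.7 + 0.068×15) / (1 + 0.07×12 + 0.28×11 + 0.119×12 + 0.068×5.7) = 4.785/6.736 = 0.7104 J/s.

0.71 J/s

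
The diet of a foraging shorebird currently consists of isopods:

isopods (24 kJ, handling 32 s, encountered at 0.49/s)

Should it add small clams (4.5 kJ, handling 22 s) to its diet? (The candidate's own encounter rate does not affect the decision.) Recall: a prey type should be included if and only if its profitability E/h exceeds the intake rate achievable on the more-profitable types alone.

On isopods alone, R = ΣλE/(1+Σλh) = 11.76/16.68 = 0.705 kJ/s.
small clams: E/h = 4.5/22 = 0.2045 kJ/s.
0.2045 < 0.705, so adding small clams would lower the average — exclude it.

No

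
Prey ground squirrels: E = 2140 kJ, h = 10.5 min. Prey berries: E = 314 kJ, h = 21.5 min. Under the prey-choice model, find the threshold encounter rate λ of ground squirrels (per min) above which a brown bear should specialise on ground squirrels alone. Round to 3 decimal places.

0.007 per min

The zero-one rule: include berries iff E₂/h₂ > λE₁/(1+λh₁). Equality gives the switch point.
λE₁h₂ = E₂ + λE₂h₁ ⇒ λ = E₂/(E₁h₂ − E₂h₁) = 314/(4.601e+04 − 3297) = 0.007351 per min.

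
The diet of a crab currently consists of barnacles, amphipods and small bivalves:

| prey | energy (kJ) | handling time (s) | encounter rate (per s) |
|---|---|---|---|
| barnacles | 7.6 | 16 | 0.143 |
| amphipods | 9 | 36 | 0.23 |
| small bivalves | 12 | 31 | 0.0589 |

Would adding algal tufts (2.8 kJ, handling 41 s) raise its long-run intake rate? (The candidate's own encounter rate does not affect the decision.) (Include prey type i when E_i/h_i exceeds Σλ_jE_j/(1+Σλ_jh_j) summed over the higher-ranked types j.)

No

Intake rate on the current diet: R = (0.143×7.6 + 0.23×9 + 0.0589×12) / (1 + 0.143×16 + 0.23×36 + 0.0589×31) = 3.864/13.39 = 0.2885 kJ/s.
algal tufts: E/h = 2.8/41 = 0.06829 kJ/s.
0.06829 < 0.2885, so adding algal tufts would lower the average — exclude it.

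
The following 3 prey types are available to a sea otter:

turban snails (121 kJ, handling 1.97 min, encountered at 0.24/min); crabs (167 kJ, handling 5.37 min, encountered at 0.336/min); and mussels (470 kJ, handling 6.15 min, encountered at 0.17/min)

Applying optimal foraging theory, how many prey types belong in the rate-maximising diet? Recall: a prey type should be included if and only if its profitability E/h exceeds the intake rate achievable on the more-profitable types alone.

2

E/h in descending order: mussels 76.4, turban snails 61.4, crabs 31.1 kJ/min. The optimal diet is the largest prefix of this list for which every included type satisfies E_i/h_i > R on the types above it.
Rate on top 1: 39.06. turban snails: 61.4 > 39.06 → include.
Rate on top 2: 43.26. crabs: 31.1 < 43.26 → exclude; stop.
Optimal diet: mussels, turban snails — 2 of 3 types.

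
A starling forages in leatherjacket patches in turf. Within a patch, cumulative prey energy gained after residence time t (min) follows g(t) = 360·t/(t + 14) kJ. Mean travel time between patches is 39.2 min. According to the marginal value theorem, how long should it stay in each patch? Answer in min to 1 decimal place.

23.4 min

By the marginal value theorem, leave when the instantaneous gain rate g'(t) equals the habitat-wide average g(t)/(T + t).
g'(t) = 360·14/(t + 14)². Setting 360·14/(t+14)² = 360t/[(t+14)(39.2+t)] gives 14(39.2+t) = t(t+14), so t² = 14×39.2 = 548.8.
t* = √548.8 = 23.43 min.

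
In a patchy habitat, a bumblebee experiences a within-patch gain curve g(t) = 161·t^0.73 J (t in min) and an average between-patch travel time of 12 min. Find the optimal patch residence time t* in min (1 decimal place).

32.4 min

Optimal t* satisfies g'(t*) = g(t*)/(T + t*).
g'(t) = 0.73·161·t^-0.27. Setting 0.73·161·t^-0.27 = 161·t^0.73/(12+t) gives 0.73(12+t) = t, so 0.27·t = 0.73×12.
t* = 0.73×12/0.27 = 32.44 min.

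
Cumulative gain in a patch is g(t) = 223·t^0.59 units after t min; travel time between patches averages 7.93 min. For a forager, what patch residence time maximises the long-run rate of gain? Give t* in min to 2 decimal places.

11.41 min

Maximise g(t)/(T+t): set derivative to zero → g'(t)(T+t) = g(t).
g'(t) = 0.59·223·t^-0.41. Setting 0.59·223·t^-0.41 = 223·t^0.59/(7.93+t) gives 0.59(7.93+t) = t, so 0.41·t = 0.59×7.93.
t* = 0.59×7.93/0.41 = 11.41 min.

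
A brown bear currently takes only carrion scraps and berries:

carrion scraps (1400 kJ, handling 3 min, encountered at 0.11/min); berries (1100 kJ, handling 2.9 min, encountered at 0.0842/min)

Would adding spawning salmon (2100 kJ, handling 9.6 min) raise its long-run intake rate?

Intake rate on the current diet: R = (0.11×1400 + 0.0842×1100) / (1 + 0.11×3 + 0.0842×2.9) = 246.6/1.574 = 156.7 kJ/min.
spawning salmon: E/h = 2100/9.6 = 218.8 kJ/min.
218.8 > 156.7, so adding spawning salmon raises the average — include it.

Yes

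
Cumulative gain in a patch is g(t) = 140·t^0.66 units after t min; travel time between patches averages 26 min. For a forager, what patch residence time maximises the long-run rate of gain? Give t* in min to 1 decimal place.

50.5 min

Optimal t* satisfies g'(t*) = g(t*)/(T + t*).
g'(t) = 0.66·140·t^-0.34. Setting 0.66·140·t^-0.34 = 140·t^0.66/(26+t) gives 0.66(26+t) = t, so 0.34·t = 0.66×26.
t* = 0.66×26/0.34 = 50.47 min.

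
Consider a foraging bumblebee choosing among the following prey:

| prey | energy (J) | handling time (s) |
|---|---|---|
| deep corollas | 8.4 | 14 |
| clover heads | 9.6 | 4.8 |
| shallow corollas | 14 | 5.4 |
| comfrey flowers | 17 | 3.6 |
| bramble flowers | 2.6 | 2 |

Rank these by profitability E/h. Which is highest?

Profitability E/h (J/s): deep corollas = 8.4/14 = 0.6, clover heads = 9.6/4.8 = 2, shallow corollas = 14/5.4 = 2.59, comfrey flowers = 17/3.6 = 4.72, bramble flowers = 2.6/2 = 1.3.
Ranked: comfrey flowers > shallow corollas > clover heads > bramble flowers > deep corollas.

comfrey flowers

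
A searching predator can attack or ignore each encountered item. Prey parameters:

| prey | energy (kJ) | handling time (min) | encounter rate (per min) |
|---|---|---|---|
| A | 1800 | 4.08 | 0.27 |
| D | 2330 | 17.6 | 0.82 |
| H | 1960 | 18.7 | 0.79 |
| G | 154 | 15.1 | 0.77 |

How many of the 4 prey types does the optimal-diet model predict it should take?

1

E/h in descending order: A 441, D 132, H 105, G 10.2 kJ/min. The optimal diet is the largest prefix of this list for which every included type satisfies E_i/h_i > R on the types above it.
Rate on top 1: 231.3. D: 132 < 231.3 → exclude; stop.
Optimal diet: A — 1 of 4 types.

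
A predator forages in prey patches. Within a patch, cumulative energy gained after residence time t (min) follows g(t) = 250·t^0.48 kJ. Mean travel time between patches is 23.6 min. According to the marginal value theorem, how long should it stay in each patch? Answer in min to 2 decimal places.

By the marginal value theorem, leave when the instantaneous gain rate g'(t) equals the habitat-wide average g(t)/(T + t).
g'(t) = 0.48·250·t^-0.52. Setting 0.48·250·t^-0.52 = 250·t^0.48/(23.6+t) gives 0.48(23.6+t) = t, so 0.52·t = 0.48×23.6.
t* = 0.48×23.6/0.52 = 21.78 min.

21.78 min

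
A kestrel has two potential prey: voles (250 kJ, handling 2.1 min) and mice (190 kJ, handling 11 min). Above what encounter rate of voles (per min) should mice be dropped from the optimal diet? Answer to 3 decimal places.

At the threshold, the rate on voles alone equals the profitability of mice: λ·250/(1 + λ·2.1) = 190/11 = 17.27.
Rearranging, λ(250 − 17.27×2.1) = 17.27, so λ = 17.27/213.7 = 0.08082 per min.

0.081 per min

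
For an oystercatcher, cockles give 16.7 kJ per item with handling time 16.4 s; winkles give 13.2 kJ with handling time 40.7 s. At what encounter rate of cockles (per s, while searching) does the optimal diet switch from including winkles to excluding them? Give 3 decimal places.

0.028 per s

Drop winkles once their profitability E₂/h₂ falls below the rate achievable on cockles alone: E₂/h₂ = λE₁/(1 + λh₁).
Solve for λ: λE₁h₂ = E₂(1 + λh₁) → λ(E₁h₂ − E₂h₁) = E₂ → λ = E₂/(E₁h₂ − E₂h₁).
λ = 13.2/(16.7×40.7 − 13.2×16.4) = 13.2/463.2 = 0.0285 per s.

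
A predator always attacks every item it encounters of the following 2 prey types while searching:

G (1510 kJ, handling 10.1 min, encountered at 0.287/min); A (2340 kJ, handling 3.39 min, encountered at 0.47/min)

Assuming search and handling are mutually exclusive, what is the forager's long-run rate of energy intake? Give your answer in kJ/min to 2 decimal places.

279.16 kJ/min

Energy encountered per unit search time: 0.287×1510 + 0.47×2340 = 1533 kJ/min.
Handling time per unit search time: 0.287×10.1 + 0.47×3.39 = 4.492.
Rate = 1533/(1 + 4.492) = 279.2 kJ/min.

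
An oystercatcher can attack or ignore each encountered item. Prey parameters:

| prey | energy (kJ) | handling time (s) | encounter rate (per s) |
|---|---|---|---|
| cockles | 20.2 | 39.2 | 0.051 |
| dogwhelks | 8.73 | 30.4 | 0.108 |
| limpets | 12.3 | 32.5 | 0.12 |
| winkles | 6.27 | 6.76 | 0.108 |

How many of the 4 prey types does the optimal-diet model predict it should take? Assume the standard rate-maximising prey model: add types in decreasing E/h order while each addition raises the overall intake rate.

2

Profitabilities (E/h, kJ/s): winkles 0.928, cockles 0.515, limpets 0.378, dogwhelks 0.287. Add prey in this order while the next type's profitability exceeds the intake rate on those already taken.
Rate on top 1: 0.3914. cockles: 0.515 > 0.3914 → include.
Rate on top 2: 0.4578. limpets: 0.378 < 0.4578 → exclude; stop.
Optimal diet: winkles, cockles — 2 of 4 types.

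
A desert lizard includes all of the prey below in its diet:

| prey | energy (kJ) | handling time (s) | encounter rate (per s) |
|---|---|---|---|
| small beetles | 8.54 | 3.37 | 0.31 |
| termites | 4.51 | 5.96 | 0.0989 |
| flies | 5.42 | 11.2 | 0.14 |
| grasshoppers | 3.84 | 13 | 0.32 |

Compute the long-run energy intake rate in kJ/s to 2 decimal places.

0.61 kJ/s

R = Σλ_iE_i / (1 + Σλ_ih_i)
Numerator: 0.31×8.54 + 0.0989×4.51 + 0.14×5.42 + 0.32×3.84 = 5.081
Denominator: 1 + 0.31×3.37 + 0.0989×5.96 + 0.14×11.2 + 0.32×13 = 8.362
R = 5.081/8.362 = 0.6076 kJ/s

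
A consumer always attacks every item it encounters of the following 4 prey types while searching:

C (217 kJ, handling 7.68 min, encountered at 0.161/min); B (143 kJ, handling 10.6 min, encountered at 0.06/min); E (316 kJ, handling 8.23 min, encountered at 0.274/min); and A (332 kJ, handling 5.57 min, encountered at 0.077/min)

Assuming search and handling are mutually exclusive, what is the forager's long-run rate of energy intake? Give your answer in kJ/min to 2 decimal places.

R = (0.161×217 + 0.06×143 + 0.274×316 + 0.077×332) / (1 + 0.161×7.68 + 0.06×10.6 + 0.274×8.23 + 0.077×5.57) = 155.7/5.556 = 28.02 kJ/min.

28.02 kJ/min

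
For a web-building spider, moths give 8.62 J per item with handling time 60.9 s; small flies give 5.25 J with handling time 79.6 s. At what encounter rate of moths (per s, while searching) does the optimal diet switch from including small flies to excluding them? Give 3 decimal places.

0.014 per s

The zero-one rule: include small flies iff E₂/h₂ > λE₁/(1+λh₁). Equality gives the switch point.
λE₁h₂ = E₂ + λE₂h₁ ⇒ λ = E₂/(E₁h₂ − E₂h₁) = 5.25/(686.2 − 319.7) = 0.01433 per s.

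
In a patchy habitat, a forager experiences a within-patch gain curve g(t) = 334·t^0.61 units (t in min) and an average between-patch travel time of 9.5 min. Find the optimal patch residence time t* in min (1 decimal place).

Optimal t* satisfies g'(t*) = g(t*)/(T + t*).
g'(t) = 0.61·334·t^-0.39. Setting 0.61·334·t^-0.39 = 334·t^0.61/(9.5+t) gives 0.61(9.5+t) = t, so 0.39·t = 0.61×9.5.
t* = 0.61×9.5/0.39 = 14.86 min.

14.9 min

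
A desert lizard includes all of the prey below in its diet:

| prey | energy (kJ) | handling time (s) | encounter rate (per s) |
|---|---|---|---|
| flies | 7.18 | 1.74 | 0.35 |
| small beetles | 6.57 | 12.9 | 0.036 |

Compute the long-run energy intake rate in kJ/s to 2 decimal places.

Energy encountered per unit search time: 0.35×7.18 + 0.036×6.57 = 2.75 kJ/s.
Handling time per unit search time: 0.35×1.74 + 0.036×12.9 = 1.073.
Rate = 2.75/(1 + 1.073) = 1.326 kJ/s.

1.33 kJ/s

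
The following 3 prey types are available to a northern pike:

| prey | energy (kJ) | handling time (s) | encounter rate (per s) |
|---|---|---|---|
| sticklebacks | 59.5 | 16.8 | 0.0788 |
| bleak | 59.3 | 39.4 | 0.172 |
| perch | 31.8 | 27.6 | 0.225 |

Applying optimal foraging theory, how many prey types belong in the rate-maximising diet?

E/h in descending order: sticklebacks 3.54, bleak 1.51, perch 1.15 kJ/s. The optimal diet is the largest prefix of this list for which every included type satisfies E_i/h_i > R on the types above it.
Rate on top 1: 2.018. bleak: 1.51 < 2.018 → exclude; stop.
Optimal diet: sticklebacks — 1 of 3 types.

1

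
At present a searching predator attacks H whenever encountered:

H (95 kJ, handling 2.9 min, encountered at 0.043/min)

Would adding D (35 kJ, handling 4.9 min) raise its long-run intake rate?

Current rate: (0.043×95)/(1 + 0.043×2.9) = 3.632 kJ/min.
D: E/h = 35/4.9 = 7.143 kJ/min.
7.143 > 3.632, so adding D raises the average — include it.

Yes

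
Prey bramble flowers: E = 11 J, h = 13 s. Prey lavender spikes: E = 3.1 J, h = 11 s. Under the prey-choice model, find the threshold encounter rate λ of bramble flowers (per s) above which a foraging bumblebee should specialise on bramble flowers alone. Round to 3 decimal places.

0.038 per s

The zero-one rule: include lavender spikes iff E₂/h₂ > λE₁/(1+λh₁). Equality gives the switch point.
λE₁h₂ = E₂ + λE₂h₁ ⇒ λ = E₂/(E₁h₂ − E₂h₁) = 3.1/(121 − 40.3) = 0.03841 per s.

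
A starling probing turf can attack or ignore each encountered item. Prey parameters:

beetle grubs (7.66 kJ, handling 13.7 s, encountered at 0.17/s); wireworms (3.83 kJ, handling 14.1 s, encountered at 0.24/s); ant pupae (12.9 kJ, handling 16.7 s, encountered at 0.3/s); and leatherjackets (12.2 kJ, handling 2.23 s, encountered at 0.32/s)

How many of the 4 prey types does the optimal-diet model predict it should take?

1

Rank by E/h (kJ/s): leatherjackets 5.47, ant pupae 0.772, beetle grubs 0.559, wireworms 0.272. Include each in turn until the next type's E/h falls below the running intake rate.
Rate on top 1: 2.278. ant pupae: 0.772 < 2.278 → exclude; stop.
Optimal diet: leatherjackets — 1 of 4 types.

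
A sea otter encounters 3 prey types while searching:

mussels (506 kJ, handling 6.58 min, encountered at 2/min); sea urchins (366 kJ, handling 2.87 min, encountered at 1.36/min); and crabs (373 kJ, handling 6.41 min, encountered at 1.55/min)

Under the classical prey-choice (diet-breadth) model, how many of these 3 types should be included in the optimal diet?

Profitabilities (E/h, kJ/min): sea urchins 128, mussels 76.9, crabs 58.2. Add prey in this order while the next type's profitability exceeds the intake rate on those already taken.
Rate on top 1: 101.5. mussels: 76.9 < 101.5 → exclude; stop.
Optimal diet: sea urchins — 1 of 3 types.

1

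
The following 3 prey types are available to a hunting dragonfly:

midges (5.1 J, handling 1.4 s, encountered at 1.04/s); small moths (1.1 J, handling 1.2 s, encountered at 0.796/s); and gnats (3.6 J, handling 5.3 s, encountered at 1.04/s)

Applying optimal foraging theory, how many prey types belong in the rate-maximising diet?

1

Rank by E/h (J/s): midges 3.64, small moths 0.917, gnats 0.679. Include each in turn until the next type's E/h falls below the running intake rate.
Rate on top 1: 2.16. small moths: 0.917 < 2.16 → exclude; stop.
Optimal diet: midges — 1 of 3 types.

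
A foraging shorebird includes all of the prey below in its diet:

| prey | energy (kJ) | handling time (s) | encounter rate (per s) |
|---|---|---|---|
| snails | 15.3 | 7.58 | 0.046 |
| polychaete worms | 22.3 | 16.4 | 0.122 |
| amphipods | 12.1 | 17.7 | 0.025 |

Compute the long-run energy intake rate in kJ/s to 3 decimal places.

0.983 kJ/s

Energy encountered per unit search time: 0.046×15.3 + 0.122×22.3 + 0.025×12.1 = 3.727 kJ/s.
Handling time per unit search time: 0.046×7.58 + 0.122×16.4 + 0.025×17.7 = 2.792.
Rate = 3.727/(1 + 2.792) = 0.9828 kJ/s.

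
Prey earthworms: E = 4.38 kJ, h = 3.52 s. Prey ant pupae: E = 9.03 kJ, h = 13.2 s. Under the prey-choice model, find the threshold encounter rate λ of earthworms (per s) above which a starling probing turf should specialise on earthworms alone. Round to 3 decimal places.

At the threshold, the rate on earthworms alone equals the profitability of ant pupae: λ·4.38/(1 + λ·3.52) = 9.03/13.2 = 0.6841.
Rearranging, λ(4.38 − 0.6841×3.52) = 0.6841, so λ = 0.6841/1.972 = 0.3469 per s.

0.347 per s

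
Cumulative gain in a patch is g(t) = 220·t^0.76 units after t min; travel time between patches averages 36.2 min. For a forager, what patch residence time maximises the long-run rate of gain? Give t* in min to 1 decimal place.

114.6 min

By the marginal value theorem, leave when the instantaneous gain rate g'(t) equals the habitat-wide average g(t)/(T + t).
g'(t) = 0.76·220·t^-0.24. Setting 0.76·220·t^-0.24 = 220·t^0.76/(36.2+t) gives 0.76(36.2+t) = t, so 0.24·t = 0.76×36.2.
t* = 0.76×36.2/0.24 = 114.6 min.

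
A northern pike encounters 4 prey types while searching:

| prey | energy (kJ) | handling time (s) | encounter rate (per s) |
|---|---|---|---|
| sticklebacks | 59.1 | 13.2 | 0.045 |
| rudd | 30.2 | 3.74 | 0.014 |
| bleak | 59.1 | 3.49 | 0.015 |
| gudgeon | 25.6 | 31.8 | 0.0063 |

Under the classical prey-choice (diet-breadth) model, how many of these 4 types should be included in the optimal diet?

Profitabilities (E/h, kJ/s): bleak 16.9, rudd 8.07, sticklebacks 4.48, gudgeon 0.805. Add prey in this order while the next type's profitability exceeds the intake rate on those already taken.
Rate on top 1: 0.8424. rudd: 8.07 > 0.8424 → include.
Rate on top 2: 1.185. sticklebacks: 4.48 > 1.185 → include.
Rate on top 3: 2.336. gudgeon: 0.805 < 2.336 → exclude; stop.
Optimal diet: bleak, rudd, sticklebacks — 3 of 4 types.

3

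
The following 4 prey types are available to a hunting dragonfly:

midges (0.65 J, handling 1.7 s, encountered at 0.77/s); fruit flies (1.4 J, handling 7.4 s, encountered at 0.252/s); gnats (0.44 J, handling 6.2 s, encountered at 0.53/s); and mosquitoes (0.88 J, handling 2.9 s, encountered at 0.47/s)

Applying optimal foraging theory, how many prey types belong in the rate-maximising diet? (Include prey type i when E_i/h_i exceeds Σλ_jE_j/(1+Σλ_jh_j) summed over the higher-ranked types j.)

2

Profitabilities (E/h, J/s): midges 0.382, mosquitoes 0.303, fruit flies 0.189, gnats 0.071. Add prey in this order while the next type's profitability exceeds the intake rate on those already taken.
Rate on top 1: 0.2168. mosquitoes: 0.303 > 0.2168 → include.
Rate on top 2: 0.2489. fruit flies: 0.189 < 0.2489 → exclude; stop.
Optimal diet: midges, mosquitoes — 2 of 4 types.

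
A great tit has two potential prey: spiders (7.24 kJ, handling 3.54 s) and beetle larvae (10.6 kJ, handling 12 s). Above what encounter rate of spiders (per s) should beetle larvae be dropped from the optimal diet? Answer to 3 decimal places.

0.215 per s

Drop beetle larvae once their profitability E₂/h₂ falls below the rate achievable on spiders alone: E₂/h₂ = λE₁/(1 + λh₁).
Solve for λ: λE₁h₂ = E₂(1 + λh₁) → λ(E₁h₂ − E₂h₁) = E₂ → λ = E₂/(E₁h₂ − E₂h₁).
λ = 10.6/(7.24×12 − 10.6×3.54) = 10.6/49.36 = 0.2148 per s.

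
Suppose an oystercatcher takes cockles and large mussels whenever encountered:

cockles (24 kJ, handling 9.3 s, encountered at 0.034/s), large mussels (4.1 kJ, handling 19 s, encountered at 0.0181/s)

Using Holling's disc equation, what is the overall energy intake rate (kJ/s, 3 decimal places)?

Energy encountered per unit search time: 0.034×24 + 0.0181×4.1 = 0.8902 kJ/s.
Handling time per unit search time: 0.034×9.3 + 0.0181×19 = 0.6601.
Rate = 0.8902/(1 + 0.6601) = 0.5362 kJ/s.

0.536 kJ/s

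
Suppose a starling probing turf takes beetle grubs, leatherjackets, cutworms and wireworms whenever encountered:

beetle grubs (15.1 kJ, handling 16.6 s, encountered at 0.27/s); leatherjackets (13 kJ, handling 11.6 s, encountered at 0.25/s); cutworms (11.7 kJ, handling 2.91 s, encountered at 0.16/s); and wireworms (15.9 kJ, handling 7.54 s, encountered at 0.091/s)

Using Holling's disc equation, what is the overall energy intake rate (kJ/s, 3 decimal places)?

1.117 kJ/s

Energy encountered per unit search time: 0.27×15.1 + 0.25×13 + 0.16×11.7 + 0.091×15.9 = 10.65 kJ/s.
Handling time per unit search time: 0.27×16.6 + 0.25×11.6 + 0.16×2.91 + 0.091×7.54 = 8.534.
Rate = 10.65/(1 + 8.534) = 1.117 kJ/s.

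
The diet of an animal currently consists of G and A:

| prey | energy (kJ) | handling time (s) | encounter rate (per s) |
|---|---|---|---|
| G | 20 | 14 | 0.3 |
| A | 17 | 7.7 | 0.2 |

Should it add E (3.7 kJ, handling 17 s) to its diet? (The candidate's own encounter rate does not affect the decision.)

On G and A alone, R = ΣλE/(1+Σλh) = 9.4/6.74 = 1.395 kJ/s.
Profitability of E: 3.7/17 = 0.2176 kJ/s.
0.2176 < 1.395, so adding E would lower the average — exclude it.

No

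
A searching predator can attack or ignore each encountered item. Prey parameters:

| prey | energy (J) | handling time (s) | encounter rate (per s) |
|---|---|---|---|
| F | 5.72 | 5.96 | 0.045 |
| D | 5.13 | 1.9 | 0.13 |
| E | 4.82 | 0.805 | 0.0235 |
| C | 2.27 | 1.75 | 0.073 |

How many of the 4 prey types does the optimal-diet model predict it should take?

4

Rank by E/h (J/s): E 5.99, D 2.7, C 1.3, F 0.96. Include each in turn until the next type's E/h falls below the running intake rate.
Rate on top 1: 0.1112. D: 2.7 > 0.1112 → include.
Rate on top 2: 0.6163. C: 1.3 > 0.6163 → include.
Rate on top 3: 0.6787. F: 0.96 > 0.6787 → include.
Optimal diet: E, D, C, F — 4 of 4 types.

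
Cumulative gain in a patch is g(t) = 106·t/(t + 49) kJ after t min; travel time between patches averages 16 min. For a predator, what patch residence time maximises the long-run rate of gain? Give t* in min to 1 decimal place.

By the marginal value theorem, leave when the instantaneous gain rate g'(t) equals the habitat-wide average g(t)/(T + t).
g'(t) = 106·49/(t + 49)². Setting 106·49/(t+49)² = 106t/[(t+49)(16+t)] gives 49(16+t) = t(t+49), so t² = 49×16 = 784.
t* = √784 = 28 min.

28.0 min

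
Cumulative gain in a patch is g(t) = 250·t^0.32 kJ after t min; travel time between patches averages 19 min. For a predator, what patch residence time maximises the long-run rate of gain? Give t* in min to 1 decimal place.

8.9 min

Maximise g(t)/(T+t): set derivative to zero → g'(t)(T+t) = g(t).
g'(t) = 0.32·250·t^-0.68. Setting 0.32·250·t^-0.68 = 250·t^0.32/(19+t) gives 0.32(19+t) = t, so 0.68·t = 0.32×19.
t* = 0.32×19/0.68 = 8.941 min.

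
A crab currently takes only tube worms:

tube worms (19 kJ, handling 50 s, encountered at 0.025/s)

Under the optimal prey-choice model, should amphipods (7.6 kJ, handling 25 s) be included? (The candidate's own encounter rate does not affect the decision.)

Yes

Current rate: (0.025×19)/(1 + 0.025×50) = 0.2111 kJ/s.
Profitability of amphipods: 7.6/25 = 0.304 kJ/s.
Since 0.304 > R, including amphipods increases the long-run rate.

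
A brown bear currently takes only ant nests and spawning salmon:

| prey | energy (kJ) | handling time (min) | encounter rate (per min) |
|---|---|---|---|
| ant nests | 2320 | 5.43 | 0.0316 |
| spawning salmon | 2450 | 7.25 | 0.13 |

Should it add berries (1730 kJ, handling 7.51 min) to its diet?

Yes

On ant nests and spawning salmon alone, R = ΣλE/(1+Σλh) = 391.8/2.114 = 185.3 kJ/min.
Profitability of berries: 1730/7.51 = 230.4 kJ/min.
Since 230.4 > R, including berries increases the long-run rate.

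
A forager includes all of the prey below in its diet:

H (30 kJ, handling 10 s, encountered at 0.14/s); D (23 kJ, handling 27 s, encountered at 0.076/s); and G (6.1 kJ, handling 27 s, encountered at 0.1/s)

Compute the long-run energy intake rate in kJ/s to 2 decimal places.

R = Σλ_iE_i / (1 + Σλ_ih_i)
Numerator: 0.14×30 + 0.076×23 + 0.1×6.1 = 6.558
Denominator: 1 + 0.14×10 + 0.076×27 + 0.1×27 = 7.152
R = 6.558/7.152 = 0.9169 kJ/s

0.92 kJ/s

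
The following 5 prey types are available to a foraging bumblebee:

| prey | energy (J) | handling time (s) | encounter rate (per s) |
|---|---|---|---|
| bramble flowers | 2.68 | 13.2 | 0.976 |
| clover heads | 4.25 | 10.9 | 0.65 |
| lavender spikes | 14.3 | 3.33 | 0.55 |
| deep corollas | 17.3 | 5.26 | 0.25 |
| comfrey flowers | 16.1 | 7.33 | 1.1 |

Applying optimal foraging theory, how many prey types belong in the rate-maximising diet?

E/h in descending order: lavender spikes 4.29, deep corollas 3.29, comfrey flowers 2.2, clover heads 0.39, bramble flowers 0.203 J/s. The optimal diet is the largest prefix of this list for which every included type satisfies E_i/h_i > R on the types above it.
Rate on top 1: 2.778. deep corollas: 3.29 > 2.778 → include.
Rate on top 2: 2.94. comfrey flowers: 2.2 < 2.94 → exclude; stop.
Optimal diet: lavender spikes, deep corollas — 2 of 5 types.

2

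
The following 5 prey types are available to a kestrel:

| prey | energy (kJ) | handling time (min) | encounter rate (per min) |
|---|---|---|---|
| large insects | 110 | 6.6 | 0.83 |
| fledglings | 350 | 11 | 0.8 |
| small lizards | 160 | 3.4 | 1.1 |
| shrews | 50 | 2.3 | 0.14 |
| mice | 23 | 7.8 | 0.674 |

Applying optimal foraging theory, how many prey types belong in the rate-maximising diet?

1

E/h in descending order: small lizards 47.1, fledglings 31.8, shrews 21.7, large insects 16.7, mice 2.95 kJ/min. The optimal diet is the largest prefix of this list for which every included type satisfies E_i/h_i > R on the types above it.
Rate on top 1: 37.13. fledglings: 31.8 < 37.13 → exclude; stop.
Optimal diet: small lizards — 1 of 5 types.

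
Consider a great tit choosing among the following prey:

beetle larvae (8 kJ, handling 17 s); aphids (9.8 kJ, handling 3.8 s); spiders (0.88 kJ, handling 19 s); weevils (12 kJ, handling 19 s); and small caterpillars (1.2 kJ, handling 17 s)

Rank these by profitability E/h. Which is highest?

aphids

Profitability E/h (kJ/s): beetle larvae = 8/17 = 0.471, aphids = 9.8/3.8 = 2.58, spiders = 0.88/19 = 0.0463, weevils = 12/19 = 0.632, small caterpillars = 1.2/17 = 0.0706.
Ranked: aphids > weevils > beetle larvae > small caterpillars > spiders.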